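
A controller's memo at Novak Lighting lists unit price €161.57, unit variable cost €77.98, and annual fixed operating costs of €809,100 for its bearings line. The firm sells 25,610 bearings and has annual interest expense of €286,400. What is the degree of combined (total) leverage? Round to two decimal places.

Contribution at this volume is 25,610 × €83.59 = €2,140,739.90.
EBIT = €2,140,739.90 − €809,100 = €1,331,639.90. Interest = €286,400.00, so EBIT − I = €1,045,239.90.
DCL = contribution ÷ (EBIT − I) = €2,140,739.90 ÷ €1,045,239.90 = 2.0481.

2.05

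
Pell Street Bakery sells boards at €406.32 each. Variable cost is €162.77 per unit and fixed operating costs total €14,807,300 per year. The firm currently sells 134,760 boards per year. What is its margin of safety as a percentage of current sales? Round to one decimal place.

54.9%

Contribution margin per unit = €406.32 − €162.77 = €243.55. Break-even units = €14,807,300 ÷ €243.55 = 60,797.78; break-even revenue = 60,797.78 × €406.32 = €24,703,355.11.
Current sales = 134,760 × €406.32 = €54,755,683.20.
Margin of safety = (€54,755,683.20 − €24,703,355.11) ÷ €54,755,683.20 = 54.9%.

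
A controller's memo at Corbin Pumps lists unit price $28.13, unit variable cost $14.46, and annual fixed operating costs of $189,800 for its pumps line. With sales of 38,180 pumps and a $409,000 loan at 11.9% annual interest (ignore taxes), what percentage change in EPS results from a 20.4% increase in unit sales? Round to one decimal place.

+37.6%

Total contribution margin = 38,180 × $13.67 = $521,920.60.
EBIT = $521,920.60 − $189,800 = $332,120.60.
Interest = $48,671.00, so EBIT − I = $283,449.60.
Degree of combined leverage = contribution ÷ (EBIT − I) = $521,920.60 ÷ $283,449.60 = 1.8413.
%ΔEPS = DCL × %ΔSales = 1.8413 × +20.4% = +37.6%.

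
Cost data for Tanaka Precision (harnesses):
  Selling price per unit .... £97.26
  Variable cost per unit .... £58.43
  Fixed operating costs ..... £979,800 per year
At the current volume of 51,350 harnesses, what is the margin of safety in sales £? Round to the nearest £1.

Contribution margin per unit = £97.26 − £58.43 = £38.83. Break-even units = £979,800 ÷ £38.83 = 25,233.07; break-even revenue = 25,233.07 × £97.26 = £2,454,168.12.
Current sales = 51,350 × £97.26 = £4,994,301.00.
Margin of safety = £4,994,301.00 − £2,454,168.12 = £2,540,133.

£2,540,133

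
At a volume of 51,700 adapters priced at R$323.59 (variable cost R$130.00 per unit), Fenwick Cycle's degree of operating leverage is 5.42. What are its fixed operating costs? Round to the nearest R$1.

Total contribution margin = 51,700 × R$193.59 = R$10,008,603.00.
Since DOL = CM ÷ EBIT, EBIT = R$10,008,603.00 ÷ 5.42 = R$1,846,605.72.
Fixed costs = CM − EBIT = R$10,008,603.00 − R$1,846,605.72 = R$8,161,997.

R$8,161,997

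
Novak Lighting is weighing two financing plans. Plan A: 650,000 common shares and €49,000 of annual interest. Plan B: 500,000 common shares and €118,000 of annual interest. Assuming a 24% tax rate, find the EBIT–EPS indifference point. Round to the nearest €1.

Set EPS_A = EPS_B: (EBIT − €49,000)(1 − 0.24) ÷ 650,000 = (EBIT − €118,000)(1 − 0.24) ÷ 500,000.
The (1 − t) factor cancels: (EBIT − 49,000) × 500,000 = (EBIT − 118,000) × 650,000.
Solving, EBIT = (118,000·650,000 − 49,000·500,000) / (650,000 − 500,000) = 52,200,000,000 / 150,000 = 348,000.00.

€348,000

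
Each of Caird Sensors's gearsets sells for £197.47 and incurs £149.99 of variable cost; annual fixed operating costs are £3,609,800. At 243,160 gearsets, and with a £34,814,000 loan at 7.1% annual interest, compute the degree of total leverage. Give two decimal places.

2.11

Contribution at this volume is 243,160 × £47.48 = £11,545,236.80.
Operating income = contribution − fixed costs = £11,545,236.80 − £3,609,800 = £7,935,436.80. Interest = £2,471,794.00, so EBIT − I = £5,463,642.80.
DCL = contribution ÷ (EBIT − I) = £11,545,236.80 ÷ £5,463,642.80 = 2.1131.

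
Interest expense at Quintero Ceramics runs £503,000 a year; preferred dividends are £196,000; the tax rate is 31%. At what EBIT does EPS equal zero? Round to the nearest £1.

Preferred dividends are paid after tax, so their pre-tax equivalent is £196,000 ÷ (1 − 0.31) = £284,057.97.
Financial break-even EBIT = interest + D_p ÷ (1 − t) = £503,000 + £284,057.97 = £787,057.97.

£787,058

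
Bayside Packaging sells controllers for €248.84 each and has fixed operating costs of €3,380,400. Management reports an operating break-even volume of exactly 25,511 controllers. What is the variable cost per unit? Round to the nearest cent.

€116.33

At break-even, FC = Q × (P − VC), so P − VC = €3,380,400 ÷ 25,511 = €132.5075.
Hence VC = price − CM = €248.84 − €132.5075 = €116.33.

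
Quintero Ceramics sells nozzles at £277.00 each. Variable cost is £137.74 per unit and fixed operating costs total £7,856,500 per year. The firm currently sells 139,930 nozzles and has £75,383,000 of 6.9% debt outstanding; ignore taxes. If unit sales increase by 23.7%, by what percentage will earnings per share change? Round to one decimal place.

+71.8%

Total contribution margin = 139,930 × £139.26 = £19,486,651.80.
Subtracting fixed costs: EBIT = £19,486,651.80 − £7,856,500 = £11,630,151.80.
Interest = £5,201,427.00, so EBIT − I = £6,428,724.80.
Degree of combined leverage = contribution ÷ (EBIT − I) = £19,486,651.80 ÷ £6,428,724.80 = 3.0312.
%ΔEPS = DCL × %ΔSales = 3.0312 × +23.7% = +71.8%.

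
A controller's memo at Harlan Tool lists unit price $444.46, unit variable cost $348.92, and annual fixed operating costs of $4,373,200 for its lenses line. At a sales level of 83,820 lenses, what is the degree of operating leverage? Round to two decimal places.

2.20

Contribution at this volume is 83,820 × $95.54 = $8,008,162.80.
Subtracting fixed costs: EBIT = $8,008,162.80 − $4,373,200 = $3,634,962.80.
Degree of operating leverage = $8,008,162.80 / $3,634,962.80 = 2.2031.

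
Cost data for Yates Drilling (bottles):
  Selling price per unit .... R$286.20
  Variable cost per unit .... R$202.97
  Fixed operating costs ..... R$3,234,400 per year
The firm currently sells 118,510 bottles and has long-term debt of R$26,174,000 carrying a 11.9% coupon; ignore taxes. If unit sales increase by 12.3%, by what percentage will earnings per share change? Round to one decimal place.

At 118,510 units, contribution = 118,510 × R$83.23 = R$9,863,587.30.
EBIT = R$9,863,587.30 − R$3,234,400 = R$6,629,187.30.
After interest of R$3,114,706.00, pre-tax earnings = R$3,514,481.30.
Degree of combined leverage = contribution ÷ (EBIT − I) = R$9,863,587.30 ÷ R$3,514,481.30 = 2.8066.
%ΔEPS = DCL × %ΔSales = 2.8066 × +12.3% = +34.5%.

+34.5%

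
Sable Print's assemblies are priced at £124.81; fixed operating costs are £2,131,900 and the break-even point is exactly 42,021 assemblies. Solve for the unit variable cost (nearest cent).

£74.08

At break-even, FC = Q × (P − VC), so P − VC = £2,131,900 ÷ 42,021 = £50.7342.
Hence VC = price − CM = £124.81 − £50.7342 = £74.08.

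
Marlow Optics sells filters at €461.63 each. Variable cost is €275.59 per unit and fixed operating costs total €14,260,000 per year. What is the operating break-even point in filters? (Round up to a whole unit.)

Contribution margin per unit = €461.63 − €275.59 = €186.04.
Break-even volume = fixed costs ÷ CM per unit = €14,260,000 ÷ €186.04 = 76,650.18, so 76,651 filters.

76,651 filters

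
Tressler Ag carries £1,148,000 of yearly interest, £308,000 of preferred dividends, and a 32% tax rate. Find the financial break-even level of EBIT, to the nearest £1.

£1,600,941

Grossing the preferred dividend up to pre-tax terms: £308,000 / (1 − 0.32) = £452,941.18.
Financial break-even EBIT = interest + D_p ÷ (1 − t) = £1,148,000 + £452,941.18 = £1,600,941.18.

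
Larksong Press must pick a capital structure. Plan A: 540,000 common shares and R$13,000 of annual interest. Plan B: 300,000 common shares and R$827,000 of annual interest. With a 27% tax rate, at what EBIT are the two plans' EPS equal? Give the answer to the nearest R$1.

R$1,844,500

Set EPS_A = EPS_B: (EBIT − R$13,000)(1 − 0.27) ÷ 540,000 = (EBIT − R$827,000)(1 − 0.27) ÷ 300,000.
Cancelling (1 − t) and cross-multiplying: 300,000·(EBIT − 13,000) = 540,000·(EBIT − 827,000).
EBIT × (540,000 − 300,000) = 827,000 × 540,000 − 13,000 × 300,000 = 442,680,000,000, so EBIT = 442,680,000,000 ÷ 240,000 = 1,844,500.00.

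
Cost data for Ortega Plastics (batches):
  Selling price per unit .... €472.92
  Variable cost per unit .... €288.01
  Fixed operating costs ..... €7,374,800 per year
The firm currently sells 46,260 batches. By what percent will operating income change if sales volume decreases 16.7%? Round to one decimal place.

Contribution at this volume is 46,260 × €184.91 = €8,553,936.60.
Operating income = contribution − fixed costs = €8,553,936.60 − €7,374,800 = €1,179,136.60.
Degree of operating leverage = €8,553,936.60 / €1,179,136.60 = 7.2544.
So EBIT moves 7.2544 × (-16.7%) = -121.1%.

-121.1%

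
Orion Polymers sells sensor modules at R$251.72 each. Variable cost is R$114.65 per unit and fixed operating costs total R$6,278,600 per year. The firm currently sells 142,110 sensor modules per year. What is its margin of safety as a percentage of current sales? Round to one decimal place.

Contribution margin per unit = R$251.72 − R$114.65 = R$137.07. Break-even units = R$6,278,600 ÷ R$137.07 = 45,805.79; break-even revenue = 45,805.79 × R$251.72 = R$11,530,234.13.
Actual sales revenue = 142,110 × R$251.72 = R$35,771,929.20.
Margin of safety = (R$35,771,929.20 − R$11,530,234.13) ÷ R$35,771,929.20 = 67.8%.

67.8%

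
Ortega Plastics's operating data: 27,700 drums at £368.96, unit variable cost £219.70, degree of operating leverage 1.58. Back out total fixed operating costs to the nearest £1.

Total contribution margin = 27,700 × £149.26 = £4,134,502.00.
Since DOL = CM ÷ EBIT, EBIT = £4,134,502.00 ÷ 1.58 = £2,616,773.42.
Fixed costs = CM − EBIT = £4,134,502.00 − £2,616,773.42 = £1,517,729.

£1,517,729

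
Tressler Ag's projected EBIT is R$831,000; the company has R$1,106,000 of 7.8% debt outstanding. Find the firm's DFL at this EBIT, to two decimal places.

Interest = R$86,268.00.
Degree of financial leverage = EBIT / (EBIT − interest) = R$831,000 / R$744,732.00 = 1.1158.

1.12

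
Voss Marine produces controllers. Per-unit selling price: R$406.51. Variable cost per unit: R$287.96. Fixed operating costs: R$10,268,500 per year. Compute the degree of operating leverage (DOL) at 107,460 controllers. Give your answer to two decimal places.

Contribution at this volume is 107,460 × R$118.55 = R$12,739,383.00.
Subtracting fixed costs: EBIT = R$12,739,383.00 − R$10,268,500 = R$2,470,883.00.
So DOL = total CM / EBIT = R$12,739,383.00 / R$2,470,883.00 = 5.1558.

5.16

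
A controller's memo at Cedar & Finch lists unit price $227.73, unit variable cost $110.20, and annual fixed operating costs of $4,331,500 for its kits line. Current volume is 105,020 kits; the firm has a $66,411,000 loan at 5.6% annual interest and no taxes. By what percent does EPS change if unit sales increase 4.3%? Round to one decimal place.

Contribution at this volume is 105,020 × $117.53 = $12,343,000.60.
Subtracting fixed costs: EBIT = $12,343,000.60 − $4,331,500 = $8,011,500.60.
After interest of $3,719,016.00, pre-tax earnings = $4,292,484.60.
Degree of combined leverage = contribution ÷ (EBIT − I) = $12,343,000.60 ÷ $4,292,484.60 = 2.8755.
EPS therefore changes by 2.8755 × (+4.3%) = +12.4%.

+12.4%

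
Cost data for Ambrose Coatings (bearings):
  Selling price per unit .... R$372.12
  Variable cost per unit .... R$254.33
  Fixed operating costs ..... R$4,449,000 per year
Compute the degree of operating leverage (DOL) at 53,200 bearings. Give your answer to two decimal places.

Total contribution margin = 53,200 × R$117.79 = R$6,266,428.00.
Subtracting fixed costs: EBIT = R$6,266,428.00 − R$4,449,000 = R$1,817,428.00.
Degree of operating leverage = R$6,266,428.00 / R$1,817,428.00 = 3.4480.

3.45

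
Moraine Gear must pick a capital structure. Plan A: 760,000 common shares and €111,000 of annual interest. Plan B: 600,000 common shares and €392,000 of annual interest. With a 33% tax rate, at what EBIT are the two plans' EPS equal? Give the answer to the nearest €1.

€1,445,750

At indifference, (EBIT − 111,000)(1 − t)/760,000 = (EBIT − 392,000)(1 − t)/600,000.
The (1 − t) factor cancels: (EBIT − 111,000) × 600,000 = (EBIT − 392,000) × 760,000.
EBIT × (760,000 − 600,000) = 392,000 × 760,000 − 111,000 × 600,000 = 231,320,000,000, so EBIT = 231,320,000,000 ÷ 160,000 = 1,445,750.00.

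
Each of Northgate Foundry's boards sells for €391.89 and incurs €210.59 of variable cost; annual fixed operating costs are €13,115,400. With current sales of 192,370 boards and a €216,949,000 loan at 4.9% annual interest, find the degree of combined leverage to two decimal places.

Contribution at this volume is 192,370 × €181.30 = €34,876,681.00.
Subtracting fixed costs: EBIT = €34,876,681.00 − €13,115,400 = €21,761,281.00. Interest = €10,630,501.00, so EBIT − I = €11,130,780.00.
DCL = contribution ÷ (EBIT − I) = €34,876,681.00 ÷ €11,130,780.00 = 3.1334.

3.13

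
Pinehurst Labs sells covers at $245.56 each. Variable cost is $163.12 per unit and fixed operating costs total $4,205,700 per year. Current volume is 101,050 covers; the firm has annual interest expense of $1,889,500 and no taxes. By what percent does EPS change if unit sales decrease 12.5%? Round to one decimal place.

At 101,050 units, contribution = 101,050 × $82.44 = $8,330,562.00.
Subtracting fixed costs: EBIT = $8,330,562.00 − $4,205,700 = $4,124,862.00.
Interest = $1,889,500.00, so EBIT − I = $2,235,362.00.
DCL = total CM / (EBIT − I) = $8,330,562.00 / $2,235,362.00 = 3.7267.
EPS therefore changes by 3.7267 × (-12.5%) = -46.6%.

-46.6%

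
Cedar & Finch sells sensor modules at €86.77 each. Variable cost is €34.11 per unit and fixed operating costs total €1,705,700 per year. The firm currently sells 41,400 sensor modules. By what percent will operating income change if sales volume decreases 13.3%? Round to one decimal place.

-61.1%

Total contribution margin = 41,400 × €52.66 = €2,180,124.00.
Subtracting fixed costs: EBIT = €2,180,124.00 − €1,705,700 = €474,424.00.
DOL = contribution ÷ EBIT = €2,180,124.00 ÷ €474,424.00 = 4.5953.
So EBIT moves 4.5953 × (-13.3%) = -61.1%.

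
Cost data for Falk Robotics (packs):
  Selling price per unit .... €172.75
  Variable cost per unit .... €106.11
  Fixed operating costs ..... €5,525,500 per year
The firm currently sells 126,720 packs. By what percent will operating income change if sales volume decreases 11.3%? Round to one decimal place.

Total contribution margin = 126,720 × €66.64 = €8,444,620.80.
Subtracting fixed costs: EBIT = €8,444,620.80 − €5,525,500 = €2,919,120.80.
So DOL = total CM / EBIT = €8,444,620.80 / €2,919,120.80 = 2.8929.
%ΔEBIT = DOL × %ΔSales = 2.8929 × -11.3% = -32.7%.

-32.7%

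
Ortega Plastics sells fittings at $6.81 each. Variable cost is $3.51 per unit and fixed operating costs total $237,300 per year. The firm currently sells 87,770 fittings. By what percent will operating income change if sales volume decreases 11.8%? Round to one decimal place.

-65.3%

Contribution at this volume is 87,770 × $3.30 = $289,641.00.
Subtracting fixed costs: EBIT = $289,641.00 − $237,300 = $52,341.00.
Degree of operating leverage = $289,641.00 / $52,341.00 = 5.5337.
Operating income changes by 5.5337 × -11.8% = -65.3%.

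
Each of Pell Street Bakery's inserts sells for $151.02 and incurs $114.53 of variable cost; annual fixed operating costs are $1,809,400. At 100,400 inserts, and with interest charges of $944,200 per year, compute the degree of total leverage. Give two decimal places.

Contribution at this volume is 100,400 × $36.49 = $3,663,596.00.
Operating income = contribution − fixed costs = $3,663,596.00 − $1,809,400 = $1,854,196.00. Interest = $944,200.00, so EBIT − I = $909,996.00.
DCL = contribution ÷ (EBIT − I) = $3,663,596.00 ÷ $909,996.00 = 4.0259.

4.03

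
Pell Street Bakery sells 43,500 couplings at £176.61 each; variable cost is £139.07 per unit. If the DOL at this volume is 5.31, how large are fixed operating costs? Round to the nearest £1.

Contribution at this volume is 43,500 × £37.54 = £1,632,990.00.
Since DOL = CM ÷ EBIT, EBIT = £1,632,990.00 ÷ 5.31 = £307,531.07.
Fixed costs = CM − EBIT = £1,632,990.00 − £307,531.07 = £1,325,459.

£1,325,459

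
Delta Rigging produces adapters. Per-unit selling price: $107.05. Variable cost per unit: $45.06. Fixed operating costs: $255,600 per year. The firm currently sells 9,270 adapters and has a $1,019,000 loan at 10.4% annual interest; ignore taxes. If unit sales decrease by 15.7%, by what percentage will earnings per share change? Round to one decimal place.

At 9,270 units, contribution = 9,270 × $61.99 = $574,647.30.
Subtracting fixed costs: EBIT = $574,647.30 − $255,600 = $319,047.30.
Interest = $105,976.00, so EBIT − I = $213,071.30.
DCL = total CM / (EBIT − I) = $574,647.30 / $213,071.30 = 2.6970.
EPS therefore changes by 2.6970 × (-15.7%) = -42.3%.

-42.3%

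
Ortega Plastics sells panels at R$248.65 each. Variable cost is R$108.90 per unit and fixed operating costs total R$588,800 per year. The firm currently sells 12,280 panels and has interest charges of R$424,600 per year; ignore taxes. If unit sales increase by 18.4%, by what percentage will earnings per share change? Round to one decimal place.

Total contribution margin = 12,280 × R$139.75 = R$1,716,130.00.
Operating income = contribution − fixed costs = R$1,716,130.00 − R$588,800 = R$1,127,330.00.
Interest = R$424,600.00, so EBIT − I = R$702,730.00.
DCL = total CM / (EBIT − I) = R$1,716,130.00 / R$702,730.00 = 2.4421.
EPS therefore changes by 2.4421 × (+18.4%) = +44.9%.

+44.9%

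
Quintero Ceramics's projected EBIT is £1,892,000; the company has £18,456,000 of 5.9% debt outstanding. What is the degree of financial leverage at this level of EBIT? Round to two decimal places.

Annual interest charges come to £1,088,904.00.
DFL = EBIT ÷ (EBIT − I) = £1,892,000 ÷ (£1,892,000 − £1,088,904.00) = £1,892,000 ÷ £803,096.00 = 2.3559.

2.36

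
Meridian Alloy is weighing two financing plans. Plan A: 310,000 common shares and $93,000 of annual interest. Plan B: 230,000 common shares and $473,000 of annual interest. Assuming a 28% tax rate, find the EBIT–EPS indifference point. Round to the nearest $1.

$1,565,500

At indifference, (EBIT − 93,000)(1 − t)/310,000 = (EBIT − 473,000)(1 − t)/230,000.
The (1 − t) factor cancels: (EBIT − 93,000) × 230,000 = (EBIT − 473,000) × 310,000.
EBIT × (310,000 − 230,000) = 473,000 × 310,000 − 93,000 × 230,000 = 125,240,000,000, so EBIT = 125,240,000,000 ÷ 80,000 = 1,565,500.00.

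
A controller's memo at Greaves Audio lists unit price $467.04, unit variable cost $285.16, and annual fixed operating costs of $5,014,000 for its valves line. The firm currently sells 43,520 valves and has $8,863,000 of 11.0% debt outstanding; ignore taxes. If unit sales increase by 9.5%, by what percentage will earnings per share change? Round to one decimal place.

Total contribution margin = 43,520 × $181.88 = $7,915,417.60.
EBIT = $7,915,417.60 − $5,014,000 = $2,901,417.60.
After interest of $974,930.00, pre-tax earnings = $1,926,487.60.
DCL = total CM / (EBIT − I) = $7,915,417.60 / $1,926,487.60 = 4.1087.
%ΔEPS = DCL × %ΔSales = 4.1087 × +9.5% = +39.0%.

+39.0%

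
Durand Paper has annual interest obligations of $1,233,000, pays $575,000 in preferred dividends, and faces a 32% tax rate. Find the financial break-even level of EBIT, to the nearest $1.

Preferred dividends are paid after tax, so their pre-tax equivalent is $575,000 ÷ (1 − 0.32) = $845,588.24.
EPS = 0 when EBIT covers interest plus the pre-tax preferred burden: $1,233,000 + $845,588.24 = $2,078,588.24.

$2,078,588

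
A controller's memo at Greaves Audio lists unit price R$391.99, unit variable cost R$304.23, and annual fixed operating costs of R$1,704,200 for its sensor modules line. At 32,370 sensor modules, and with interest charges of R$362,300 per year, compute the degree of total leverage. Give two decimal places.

3.67

At 32,370 units, contribution = 32,370 × R$87.76 = R$2,840,791.20.
Operating income = contribution − fixed costs = R$2,840,791.20 − R$1,704,200 = R$1,136,591.20. Interest = R$362,300.00, so EBIT − I = R$774,291.20.
Degree of total leverage = total CM / (EBIT − interest) = R$2,840,791.20 / R$774,291.20 = 3.6689.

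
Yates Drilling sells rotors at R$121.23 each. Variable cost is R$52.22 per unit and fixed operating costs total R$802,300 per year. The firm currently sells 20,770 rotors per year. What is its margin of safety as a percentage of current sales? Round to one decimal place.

Unit CM = price − variable cost = R$121.23 − R$52.22 = R$69.01. Break-even units = R$802,300 ÷ R$69.01 = 11,625.85; break-even revenue = 11,625.85 × R$121.23 = R$1,409,401.96.
Actual sales revenue = 20,770 × R$121.23 = R$2,517,947.10.
Margin of safety = (R$2,517,947.10 − R$1,409,401.96) ÷ R$2,517,947.10 = 44.0%.

44.0%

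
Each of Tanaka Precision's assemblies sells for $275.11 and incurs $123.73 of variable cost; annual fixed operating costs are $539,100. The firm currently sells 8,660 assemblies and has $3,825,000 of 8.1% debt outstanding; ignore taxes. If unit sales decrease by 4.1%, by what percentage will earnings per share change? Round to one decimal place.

Contribution at this volume is 8,660 × $151.38 = $1,310,950.80.
Subtracting fixed costs: EBIT = $1,310,950.80 − $539,100 = $771,850.80.
After interest of $309,825.00, pre-tax earnings = $462,025.80.
DCL = total CM / (EBIT − I) = $1,310,950.80 / $462,025.80 = 2.8374.
%ΔEPS = DCL × %ΔSales = 2.8374 × -4.1% = -11.6%.

-11.6%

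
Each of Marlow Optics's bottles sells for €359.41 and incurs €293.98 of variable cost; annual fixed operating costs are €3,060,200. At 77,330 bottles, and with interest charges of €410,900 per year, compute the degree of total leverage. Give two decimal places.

At 77,330 units, contribution = 77,330 × €65.43 = €5,059,701.90.
Operating income = contribution − fixed costs = €5,059,701.90 − €3,060,200 = €1,999,501.90. Interest = €410,900.00, so EBIT − I = €1,588,601.90.
DCL = contribution ÷ (EBIT − I) = €5,059,701.90 ÷ €1,588,601.90 = 3.1850.

3.19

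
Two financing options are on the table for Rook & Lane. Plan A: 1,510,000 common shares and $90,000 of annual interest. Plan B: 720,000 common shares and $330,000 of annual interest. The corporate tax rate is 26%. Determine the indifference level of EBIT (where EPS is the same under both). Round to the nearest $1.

At indifference, (EBIT − 90,000)(1 − t)/1,510,000 = (EBIT − 330,000)(1 − t)/720,000.
Cancelling (1 − t) and cross-multiplying: 720,000·(EBIT − 90,000) = 1,510,000·(EBIT − 330,000).
EBIT × (1,510,000 − 720,000) = 330,000 × 1,510,000 − 90,000 × 720,000 = 433,500,000,000, so EBIT = 433,500,000,000 ÷ 790,000 = 548,734.18.

$548,734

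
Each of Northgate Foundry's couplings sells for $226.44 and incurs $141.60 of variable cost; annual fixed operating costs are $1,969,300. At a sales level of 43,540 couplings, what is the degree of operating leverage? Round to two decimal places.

2.14

Contribution at this volume is 43,540 × $84.84 = $3,693,933.60.
Operating income = contribution − fixed costs = $3,693,933.60 − $1,969,300 = $1,724,633.60.
So DOL = total CM / EBIT = $3,693,933.60 / $1,724,633.60 = 2.1419.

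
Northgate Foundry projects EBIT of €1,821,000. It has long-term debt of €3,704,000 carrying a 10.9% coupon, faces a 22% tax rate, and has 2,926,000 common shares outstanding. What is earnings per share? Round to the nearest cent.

Interest = €403,736.00, so EBT = €1,821,000 − €403,736.00 = €1,417,264.00.
After tax at 22%: net income = €1,417,264.00 × 0.78 = €1,105,465.92.
Per share: €1,105,465.92 / 2,926,000 shares = €0.38.

€0.38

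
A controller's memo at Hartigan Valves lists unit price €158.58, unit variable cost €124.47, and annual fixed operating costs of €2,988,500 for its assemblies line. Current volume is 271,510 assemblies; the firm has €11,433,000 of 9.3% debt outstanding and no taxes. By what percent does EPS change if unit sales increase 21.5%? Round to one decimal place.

Contribution at this volume is 271,510 × €34.11 = €9,261,206.10.
Operating income = contribution − fixed costs = €9,261,206.10 − €2,988,500 = €6,272,706.10.
After interest of €1,063,269.00, pre-tax earnings = €5,209,437.10.
DCL = total CM / (EBIT − I) = €9,261,206.10 / €5,209,437.10 = 1.7778.
EPS therefore changes by 1.7778 × (+21.5%) = +38.2%.

+38.2%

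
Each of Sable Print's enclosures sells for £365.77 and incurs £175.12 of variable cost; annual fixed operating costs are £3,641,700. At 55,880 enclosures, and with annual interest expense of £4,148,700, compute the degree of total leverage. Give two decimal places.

Total contribution margin = 55,880 × £190.65 = £10,653,522.00.
Subtracting fixed costs: EBIT = £10,653,522.00 − £3,641,700 = £7,011,822.00. Interest = £4,148,700.00.
DOL = £10,653,522.00 ÷ £7,011,822.00 = 1.5194; DFL = £7,011,822.00 ÷ £2,863,122.00 = 2.4490.
DCL = DOL × DFL = 1.5194 × 2.4490 = 3.7210.

3.72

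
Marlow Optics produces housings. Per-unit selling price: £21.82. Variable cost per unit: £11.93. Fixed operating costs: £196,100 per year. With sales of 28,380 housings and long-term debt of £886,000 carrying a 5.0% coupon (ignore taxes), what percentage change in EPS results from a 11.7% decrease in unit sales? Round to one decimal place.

Total contribution margin = 28,380 × £9.89 = £280,678.20.
Subtracting fixed costs: EBIT = £280,678.20 − £196,100 = £84,578.20.
Interest = £44,300.00, so EBIT − I = £40,278.20.
Degree of combined leverage = contribution ÷ (EBIT − I) = £280,678.20 ÷ £40,278.20 = 6.9685.
EPS therefore changes by 6.9685 × (-11.7%) = -81.5%.

-81.5%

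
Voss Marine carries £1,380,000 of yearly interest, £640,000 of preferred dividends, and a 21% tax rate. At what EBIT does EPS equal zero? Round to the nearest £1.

£2,190,127

Grossing the preferred dividend up to pre-tax terms: £640,000 / (1 − 0.21) = £810,126.58.
EPS = 0 when EBIT covers interest plus the pre-tax preferred burden: £1,380,000 + £810,126.58 = £2,190,126.58.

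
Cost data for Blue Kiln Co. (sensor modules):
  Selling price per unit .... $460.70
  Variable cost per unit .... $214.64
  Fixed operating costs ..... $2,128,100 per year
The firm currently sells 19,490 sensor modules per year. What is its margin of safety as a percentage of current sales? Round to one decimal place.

Contribution margin per unit = $460.70 − $214.64 = $246.06. Break-even units = $2,128,100 ÷ $246.06 = 8,648.70; break-even revenue = 8,648.70 × $460.70 = $3,984,457.73.
Actual sales revenue = 19,490 × $460.70 = $8,979,043.00.
Margin of safety = ($8,979,043.00 − $3,984,457.73) ÷ $8,979,043.00 = 55.6%.

55.6%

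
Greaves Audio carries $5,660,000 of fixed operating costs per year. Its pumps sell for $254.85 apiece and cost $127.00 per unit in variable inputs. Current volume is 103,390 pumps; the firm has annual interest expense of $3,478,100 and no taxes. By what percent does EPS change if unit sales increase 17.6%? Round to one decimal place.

Total contribution margin = 103,390 × $127.85 = $13,218,411.50.
Subtracting fixed costs: EBIT = $13,218,411.50 − $5,660,000 = $7,558,411.50.
After interest of $3,478,100.00, pre-tax earnings = $4,080,311.50.
Degree of combined leverage = contribution ÷ (EBIT − I) = $13,218,411.50 ÷ $4,080,311.50 = 3.2396.
%ΔEPS = DCL × %ΔSales = 3.2396 × +17.6% = +57.0%.

+57.0%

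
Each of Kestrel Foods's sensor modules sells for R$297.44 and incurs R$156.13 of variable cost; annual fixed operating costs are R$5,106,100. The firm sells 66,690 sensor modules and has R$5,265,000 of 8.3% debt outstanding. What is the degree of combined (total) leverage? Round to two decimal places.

Contribution at this volume is 66,690 × R$141.31 = R$9,423,963.90.
Subtracting fixed costs: EBIT = R$9,423,963.90 − R$5,106,100 = R$4,317,863.90. Interest = R$436,995.00, so EBIT − I = R$3,880,868.90.
DCL = contribution ÷ (EBIT − I) = R$9,423,963.90 ÷ R$3,880,868.90 = 2.4283.

2.43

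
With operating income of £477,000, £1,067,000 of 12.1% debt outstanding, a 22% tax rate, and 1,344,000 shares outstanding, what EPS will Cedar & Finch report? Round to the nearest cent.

Interest = £129,107.00, so EBT = £477,000 − £129,107.00 = £347,893.00.
After tax at 22%: net income = £347,893.00 × 0.78 = £271,356.54.
Per share: £271,356.54 / 1,344,000 shares = £0.20.

£0.20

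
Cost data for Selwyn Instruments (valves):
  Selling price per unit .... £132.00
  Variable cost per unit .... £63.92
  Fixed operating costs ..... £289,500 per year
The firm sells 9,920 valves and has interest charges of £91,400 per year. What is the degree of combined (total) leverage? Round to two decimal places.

At 9,920 units, contribution = 9,920 × £68.08 = £675,353.60.
Subtracting fixed costs: EBIT = £675,353.60 − £289,500 = £385,853.60. Interest = £91,400.00, so EBIT − I = £294,453.60.
DCL = contribution ÷ (EBIT − I) = £675,353.60 ÷ £294,453.60 = 2.2936.

2.29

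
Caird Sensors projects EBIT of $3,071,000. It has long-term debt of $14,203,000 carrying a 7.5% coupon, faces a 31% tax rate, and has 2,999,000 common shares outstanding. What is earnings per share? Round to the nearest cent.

$0.46

Pre-tax income = $3,071,000 − $1,065,225.00 = $2,005,775.00.
After tax at 31%: net income = $2,005,775.00 × 0.69 = $1,383,984.75.
Per share: $1,383,984.75 / 2,999,000 shares = $0.46.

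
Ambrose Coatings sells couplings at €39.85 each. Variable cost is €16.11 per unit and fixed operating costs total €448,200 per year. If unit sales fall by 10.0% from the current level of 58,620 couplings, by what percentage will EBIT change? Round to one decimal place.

-14.8%

Total contribution margin = 58,620 × €23.74 = €1,391,638.80.
Operating income = contribution − fixed costs = €1,391,638.80 − €448,200 = €943,438.80.
So DOL = total CM / EBIT = €1,391,638.80 / €943,438.80 = 1.4751.
So EBIT moves 1.4751 × (-10.0%) = -14.8%.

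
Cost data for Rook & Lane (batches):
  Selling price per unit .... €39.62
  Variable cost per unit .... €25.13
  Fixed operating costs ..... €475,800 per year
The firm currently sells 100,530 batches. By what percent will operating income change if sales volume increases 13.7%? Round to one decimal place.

+20.3%

Contribution at this volume is 100,530 × €14.49 = €1,456,679.70.
EBIT = €1,456,679.70 − €475,800 = €980,879.70.
So DOL = total CM / EBIT = €1,456,679.70 / €980,879.70 = 1.4851.
Operating income changes by 1.4851 × +13.7% = +20.3%.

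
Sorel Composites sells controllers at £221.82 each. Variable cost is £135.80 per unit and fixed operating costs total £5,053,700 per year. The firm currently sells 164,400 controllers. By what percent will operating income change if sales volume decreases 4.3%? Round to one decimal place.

-6.7%

At 164,400 units, contribution = 164,400 × £86.02 = £14,141,688.00.
Subtracting fixed costs: EBIT = £14,141,688.00 − £5,053,700 = £9,087,988.00.
So DOL = total CM / EBIT = £14,141,688.00 / £9,087,988.00 = 1.5561.
Operating income changes by 1.5561 × -4.3% = -6.7%.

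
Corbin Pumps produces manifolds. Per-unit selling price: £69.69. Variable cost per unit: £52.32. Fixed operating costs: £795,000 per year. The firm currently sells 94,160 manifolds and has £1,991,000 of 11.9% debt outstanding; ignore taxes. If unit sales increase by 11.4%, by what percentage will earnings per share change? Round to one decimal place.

Total contribution margin = 94,160 × £17.37 = £1,635,559.20.
EBIT = £1,635,559.20 − £795,000 = £840,559.20.
Interest = £236,929.00, so EBIT − I = £603,630.20.
Degree of combined leverage = contribution ÷ (EBIT − I) = £1,635,559.20 ÷ £603,630.20 = 2.7095.
%ΔEPS = DCL × %ΔSales = 2.7095 × +11.4% = +30.9%.

+30.9%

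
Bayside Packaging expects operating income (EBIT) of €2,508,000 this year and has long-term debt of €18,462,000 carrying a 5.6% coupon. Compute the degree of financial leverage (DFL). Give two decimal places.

1.70

Annual interest charges come to €1,033,872.00.
Degree of financial leverage = EBIT / (EBIT − interest) = €2,508,000 / €1,474,128.00 = 1.7013.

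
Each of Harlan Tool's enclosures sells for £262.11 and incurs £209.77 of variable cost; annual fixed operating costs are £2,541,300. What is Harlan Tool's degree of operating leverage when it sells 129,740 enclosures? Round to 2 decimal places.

At 129,740 units, contribution = 129,740 × £52.34 = £6,790,591.60.
EBIT = £6,790,591.60 − £2,541,300 = £4,249,291.60.
So DOL = total CM / EBIT = £6,790,591.60 / £4,249,291.60 = 1.5981.

1.60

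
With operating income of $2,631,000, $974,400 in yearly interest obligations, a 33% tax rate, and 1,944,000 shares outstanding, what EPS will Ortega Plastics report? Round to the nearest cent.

Interest = $974,400.00, so EBT = $2,631,000 − $974,400.00 = $1,656,600.00.
After tax at 33%: net income = $1,656,600.00 × 0.67 = $1,109,922.00.
EPS = $1,109,922.00 ÷ 1,944,000 = $0.57.

$0.57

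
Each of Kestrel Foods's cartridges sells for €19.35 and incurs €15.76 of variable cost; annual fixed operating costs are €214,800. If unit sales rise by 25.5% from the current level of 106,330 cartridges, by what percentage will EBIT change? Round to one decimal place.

+58.3%

Total contribution margin = 106,330 × €3.59 = €381,724.70.
EBIT = €381,724.70 − €214,800 = €166,924.70.
So DOL = total CM / EBIT = €381,724.70 / €166,924.70 = 2.2868.
So EBIT moves 2.2868 × (+25.5%) = +58.3%.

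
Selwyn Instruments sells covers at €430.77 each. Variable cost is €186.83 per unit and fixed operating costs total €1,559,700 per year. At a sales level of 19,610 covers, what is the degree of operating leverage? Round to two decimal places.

1.48

Contribution at this volume is 19,610 × €243.94 = €4,783,663.40.
EBIT = €4,783,663.40 − €1,559,700 = €3,223,963.40.
DOL = contribution ÷ EBIT = €4,783,663.40 ÷ €3,223,963.40 = 1.4838.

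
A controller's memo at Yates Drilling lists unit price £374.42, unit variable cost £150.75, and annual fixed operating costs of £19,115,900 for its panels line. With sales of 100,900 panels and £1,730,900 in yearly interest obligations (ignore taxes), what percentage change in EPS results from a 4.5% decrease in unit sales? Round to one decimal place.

Total contribution margin = 100,900 × £223.67 = £22,568,303.00.
Subtracting fixed costs: EBIT = £22,568,303.00 − £19,115,900 = £3,452,403.00.
Interest = £1,730,900.00, so EBIT − I = £1,721,503.00.
DCL = total CM / (EBIT − I) = £22,568,303.00 / £1,721,503.00 = 13.1097.
%ΔEPS = DCL × %ΔSales = 13.1097 × -4.5% = -59.0%.

-59.0%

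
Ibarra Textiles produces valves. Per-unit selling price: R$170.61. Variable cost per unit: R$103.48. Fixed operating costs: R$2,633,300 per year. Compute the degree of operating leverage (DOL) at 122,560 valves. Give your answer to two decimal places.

1.47

Total contribution margin = 122,560 × R$67.13 = R$8,227,452.80.
Subtracting fixed costs: EBIT = R$8,227,452.80 − R$2,633,300 = R$5,594,152.80.
Degree of operating leverage = R$8,227,452.80 / R$5,594,152.80 = 1.4707.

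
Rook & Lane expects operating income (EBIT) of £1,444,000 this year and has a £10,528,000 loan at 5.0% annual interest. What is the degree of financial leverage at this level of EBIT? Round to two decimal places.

1.57

Interest = £526,400.00.
Degree of financial leverage = EBIT / (EBIT − interest) = £1,444,000 / £917,600.00 = 1.5737.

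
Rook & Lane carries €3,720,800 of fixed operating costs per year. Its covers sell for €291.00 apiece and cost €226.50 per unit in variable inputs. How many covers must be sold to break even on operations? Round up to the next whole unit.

Contribution margin per unit = €291.00 − €226.50 = €64.50.
Break-even Q = €3,720,800 / €64.50 = 57,686.82 → 57,687 covers.

57,687 covers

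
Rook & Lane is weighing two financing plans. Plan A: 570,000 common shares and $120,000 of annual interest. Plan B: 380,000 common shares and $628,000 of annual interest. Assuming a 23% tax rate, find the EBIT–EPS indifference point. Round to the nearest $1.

$1,644,000

Set EPS_A = EPS_B: (EBIT − $120,000)(1 − 0.23) ÷ 570,000 = (EBIT − $628,000)(1 − 0.23) ÷ 380,000.
The (1 − t) factor cancels: (EBIT − 120,000) × 380,000 = (EBIT − 628,000) × 570,000.
EBIT × (570,000 − 380,000) = 628,000 × 570,000 − 120,000 × 380,000 = 312,360,000,000, so EBIT = 312,360,000,000 ÷ 190,000 = 1,644,000.00.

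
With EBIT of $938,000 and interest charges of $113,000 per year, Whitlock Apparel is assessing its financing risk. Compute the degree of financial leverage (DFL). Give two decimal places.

1.14

Annual interest charges come to $113,000.00.
Degree of financial leverage = EBIT / (EBIT − interest) = $938,000 / $825,000.00 = 1.1370.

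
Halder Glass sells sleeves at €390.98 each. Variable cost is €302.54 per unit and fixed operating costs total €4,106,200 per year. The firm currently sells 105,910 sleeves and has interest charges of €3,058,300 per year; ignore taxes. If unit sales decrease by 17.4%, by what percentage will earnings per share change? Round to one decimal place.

Contribution at this volume is 105,910 × €88.44 = €9,366,680.40.
Operating income = contribution − fixed costs = €9,366,680.40 − €4,106,200 = €5,260,480.40.
After interest of €3,058,300.00, pre-tax earnings = €2,202,180.40.
DCL = total CM / (EBIT − I) = €9,366,680.40 / €2,202,180.40 = 4.2534.
%ΔEPS = DCL × %ΔSales = 4.2534 × -17.4% = -74.0%.

-74.0%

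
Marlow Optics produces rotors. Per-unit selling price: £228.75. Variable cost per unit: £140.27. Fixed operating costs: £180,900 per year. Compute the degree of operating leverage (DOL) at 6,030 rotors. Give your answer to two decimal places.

Total contribution margin = 6,030 × £88.48 = £533,534.40.
EBIT = £533,534.40 − £180,900 = £352,634.40.
DOL = contribution ÷ EBIT = £533,534.40 ÷ £352,634.40 = 1.5130.

1.51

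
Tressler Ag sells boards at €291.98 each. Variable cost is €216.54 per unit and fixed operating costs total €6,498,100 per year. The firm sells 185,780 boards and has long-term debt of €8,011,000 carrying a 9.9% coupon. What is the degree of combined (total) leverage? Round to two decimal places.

At 185,780 units, contribution = 185,780 × €75.44 = €14,015,243.20.
Operating income = contribution − fixed costs = €14,015,243.20 − €6,498,100 = €7,517,143.20. Interest = €793,089.00, so EBIT − I = €6,724,054.20.
DCL = contribution ÷ (EBIT − I) = €14,015,243.20 ÷ €6,724,054.20 = 2.0843.

2.08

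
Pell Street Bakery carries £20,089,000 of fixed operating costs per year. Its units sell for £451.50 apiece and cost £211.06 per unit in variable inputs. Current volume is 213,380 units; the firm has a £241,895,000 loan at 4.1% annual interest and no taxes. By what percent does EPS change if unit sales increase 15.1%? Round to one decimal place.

At 213,380 units, contribution = 213,380 × £240.44 = £51,305,087.20.
Subtracting fixed costs: EBIT = £51,305,087.20 − £20,089,000 = £31,216,087.20.
After interest of £9,917,695.00, pre-tax earnings = £21,298,392.20.
DCL = total CM / (EBIT − I) = £51,305,087.20 / £21,298,392.20 = 2.4089.
EPS therefore changes by 2.4089 × (+15.1%) = +36.4%.

+36.4%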